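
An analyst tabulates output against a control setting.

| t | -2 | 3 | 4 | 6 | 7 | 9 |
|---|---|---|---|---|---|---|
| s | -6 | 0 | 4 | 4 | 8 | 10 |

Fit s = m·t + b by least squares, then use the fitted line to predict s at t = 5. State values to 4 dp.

Entries of MᵀM: Σt·t = 195, Σt = 27, Σ1 = 6.
Right-hand side: Σt·s = 198, Σs = 20.
det = 195·6 − 27² = 441.
m = (198·6 − 27·20)/441 = 72/49; b = (195·20 − 27·198)/441 = -482/147.
At t = 5: ŝ = (72/49)·(5) + (-482/147)·(1) = 598/147.

ŝ = 4.0680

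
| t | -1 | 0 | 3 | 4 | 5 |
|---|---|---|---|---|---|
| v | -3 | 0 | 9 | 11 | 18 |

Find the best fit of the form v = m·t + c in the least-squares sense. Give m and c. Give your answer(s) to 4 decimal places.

Sums needed: Σt·t = 51, Σt = 11, Σ1 = 5.
Right-hand side: Σt·v = 164, Σv = 35.
MᵀM·[m, c]ᵀ = Mᵀv becomes [[51, 11]; [11, 5]]·[m, c]ᵀ = [164, 35]ᵀ.
Eliminating c: 5·(row 1) − 11·(row 2) gives 134·m = 5·164 − 11·35 = 435, so m = 435/134.
Then c = (35 − 11·(435/134))/5 = -19/134.

m = 3.2463, c = -0.1418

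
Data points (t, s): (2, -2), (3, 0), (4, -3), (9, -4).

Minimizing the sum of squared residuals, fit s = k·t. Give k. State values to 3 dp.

k = -0.473

With design matrix X, XᵀX = [[110]] and Xᵀs = [-52]ᵀ.
Hence k = -52 / 110 ≈ -0.472727.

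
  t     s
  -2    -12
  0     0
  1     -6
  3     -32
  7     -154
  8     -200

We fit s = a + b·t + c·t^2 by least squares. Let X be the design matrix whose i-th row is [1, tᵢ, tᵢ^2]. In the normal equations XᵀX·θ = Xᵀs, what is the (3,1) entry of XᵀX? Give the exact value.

127

Row 3 ↔ basis t^2, column 1 ↔ basis 1, so (XᵀX)_{3,1} = Σᵢ t^2 = (4)·(1) + (0)·(1) + (1)·(1) + (9)·(1) + (49)·(1) + (64)·(1) = 127.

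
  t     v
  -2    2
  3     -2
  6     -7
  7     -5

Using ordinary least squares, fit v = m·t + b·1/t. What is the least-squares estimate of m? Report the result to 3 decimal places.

m = -0.888

With design matrix A, AᵀA = [[98, 4]; [4, 361/882]] and Aᵀv = [-87, -149/42]ᵀ.
Δ = 98·(361/882) − 4² = 217/9.
m = ((-87)·(361/882) − 4·(-149/42))/(217/9) = -18891/21266; b = (98·(-149/42) − 4·(-87))/(217/9) = 3/217.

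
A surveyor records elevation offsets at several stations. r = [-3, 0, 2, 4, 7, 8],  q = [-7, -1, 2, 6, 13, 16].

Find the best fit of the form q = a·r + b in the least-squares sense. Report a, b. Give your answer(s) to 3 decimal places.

Normal-equation sums: Σr·r = 142, Σr = 18, Σ1 = 6.
Right-hand side: Σr·q = 268, Σq = 29.
AᵀA·[a, b]ᵀ = Aᵀq becomes [[142, 18]; [18, 6]]·[a, b]ᵀ = [268, 29]ᵀ.
Δ = 142·6 − 18² = 528.
a = (268·6 − 18·29)/528 = 181/88; b = (142·29 − 18·268)/528 = -353/264.

a = 2.057, b = -1.337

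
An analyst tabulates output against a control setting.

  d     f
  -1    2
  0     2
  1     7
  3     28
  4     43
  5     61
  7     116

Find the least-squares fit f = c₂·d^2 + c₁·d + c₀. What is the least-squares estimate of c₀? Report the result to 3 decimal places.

The normal equations are: 3365·c₂ + 559·c₁ + 101·c₀ = 8158;  559·c₂ + 101·c₁ + 19·c₀ = 1378;  101·c₂ + 19·c₁ + 7·c₀ = 259.
(Σd^2·d^2 = 3365, Σd^2·d = 559, Σd^2 = 101, Σd·d = 101, Σd = 19, Σ1 = 7, Σd^2·f = 8158, Σd·f = 1378, Σf = 259.)
Inverting the 3×3 Gram matrix, [c₂, c₁, c₀]ᵀ = [45929/23016, 49619/23016, 1291/548]ᵀ.

c₀ = 2.356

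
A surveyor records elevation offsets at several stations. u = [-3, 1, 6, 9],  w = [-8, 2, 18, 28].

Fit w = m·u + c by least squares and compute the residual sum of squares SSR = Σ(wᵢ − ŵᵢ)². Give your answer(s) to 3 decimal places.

SSR = 2.714

With design matrix X, XᵀX = [[127, 13]; [13, 4]] and Xᵀw = [386, 40]ᵀ.
Eliminating c: 4·(row 1) − 13·(row 2) gives 339·m = 4·386 − 13·40 = 1024, so m = 1024/339.
Then c = (40 − 13·(1024/339))/4 = 62/339.
Residuals: 298/339, -136/113, -104/339, 214/339; SSR = 920/339.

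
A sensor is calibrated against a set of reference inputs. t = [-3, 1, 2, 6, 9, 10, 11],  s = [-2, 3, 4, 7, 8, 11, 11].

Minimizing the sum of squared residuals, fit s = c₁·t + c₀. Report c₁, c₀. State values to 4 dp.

Entries of XᵀX: Σt·t = 352, Σt = 36, Σ1 = 7.
Right-hand side: Σt·s = 362, Σs = 42.
Determinant 352·7 − 36² = 1168.
c₁ = (362·7 − 36·42)/1168 = 7/8; c₀ = (352·42 − 36·362)/1168 = 3/2.

c₁ = 0.8750, c₀ = 1.5000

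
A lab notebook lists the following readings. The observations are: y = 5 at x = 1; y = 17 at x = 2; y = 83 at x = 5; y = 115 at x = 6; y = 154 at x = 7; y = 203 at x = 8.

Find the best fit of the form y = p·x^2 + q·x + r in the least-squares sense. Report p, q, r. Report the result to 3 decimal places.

Sums needed: Σx^2·x^2 = 8435, Σx^2·x = 1205, Σx^2 = 179, Σx·x = 179, Σx = 29, Σ1 = 6.
For Mᵀy: Σx^2·y = 26826, Σx·y = 3846, Σy = 577.
Inverting the 3×3 Gram matrix, [p, q, r]ᵀ = [3503/1174, 1305/1174, 1043/587]ᵀ.

p = 2.984, q = 1.112, r = 1.777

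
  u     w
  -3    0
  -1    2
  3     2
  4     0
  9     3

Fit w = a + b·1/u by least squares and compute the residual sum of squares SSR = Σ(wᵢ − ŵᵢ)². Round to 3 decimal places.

The normal system MᵀM·[a, b]ᵀ = Mᵀw is [[5, -23/36]; [-23/36, 1681/1296]]·[a, b]ᵀ = [7, -1]ᵀ.
Eliminating b: (1681/1296)·(row 1) − (-23/36)·(row 2) gives (1969/324)·a = (1681/1296)·7 − (-23/36)·(-1) = 10939/1296, so a = 10939/7876.
Then b = ((-1) − (-23/36)·(10939/7876))/(1681/1296) = -171/1969.
Residuals: -11167/7876, 4129/7876, 5041/7876, -2692/1969, 12765/7876; SSR = 56635/7876.

SSR = 7.191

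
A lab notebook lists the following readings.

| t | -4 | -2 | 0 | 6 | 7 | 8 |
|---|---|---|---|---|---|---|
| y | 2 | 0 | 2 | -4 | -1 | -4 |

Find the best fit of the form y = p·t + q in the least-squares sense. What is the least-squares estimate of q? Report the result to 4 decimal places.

Compute the Gram sums: Σt·t = 169, Σt = 15, Σ1 = 6.
And Σt·y = -71, Σy = -5.
So AᵀA·[p, q]ᵀ = Aᵀy: [[169, 15]; [15, 6]]·[p, q]ᵀ = [-71, -5]ᵀ.
det = 169·6 − 15² = 789.
p = ((-71)·6 − 15·(-5))/789 = -117/263; q = (169·(-5) − 15·(-71))/789 = 220/789.

q = 0.2788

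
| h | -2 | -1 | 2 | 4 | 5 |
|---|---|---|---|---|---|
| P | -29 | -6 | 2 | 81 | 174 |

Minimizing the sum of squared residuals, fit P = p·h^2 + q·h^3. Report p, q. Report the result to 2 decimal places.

From the data, Σh^2·h^2 = 914, Σh^2·h^3 = 4148, Σh^3·h^3 = 19850.
Right-hand side: Σh^2·P = 5532, Σh^3·P = 27188.
Normal equations: [[914, 4148]; [4148, 19850]]·[p, q]ᵀ = [5532, 27188]ᵀ.
Δ = 914·19850 − 4148² = 936996.
p = (5532·19850 − 4148·27188)/936996 = -741406/234249; q = (914·27188 − 4148·5532)/936996 = 475774/234249.

p = -3.17, q = 2.03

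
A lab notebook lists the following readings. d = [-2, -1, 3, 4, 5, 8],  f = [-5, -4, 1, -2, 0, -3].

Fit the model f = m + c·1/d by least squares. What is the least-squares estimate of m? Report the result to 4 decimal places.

m = -1.8421

Setting ∂/∂m … = 0 gives: 6·m + (-71/120)·c = -13;  (-71/120)·m + (21301/14400)·c = 143/24.
(Σ1 = 6, Σ1/d = -71/120, Σ1/d·1/d = 21301/14400, Σf = -13, Σ1/d·f = 143/24.)
Eliminating c: (21301/14400)·(row 1) − (-71/120)·(row 2) gives (24553/2880)·m = (21301/14400)·(-13) − (-71/120)·(143/24) = -56537/3600, so m = -226148/122765.
Then c = ((143/24) − (-71/120)·(-226148/122765))/(21301/14400) = 80808/24553.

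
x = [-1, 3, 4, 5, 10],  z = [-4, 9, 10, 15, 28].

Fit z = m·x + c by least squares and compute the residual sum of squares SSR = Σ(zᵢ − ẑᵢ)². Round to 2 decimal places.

SSR = 3.43

From the data, Σx·x = 151, Σx = 21, Σ1 = 5.
For Aᵀz: Σx·z = 426, Σz = 58.
So AᵀA·[m, c]ᵀ = Aᵀz: [[151, 21]; [21, 5]]·[m, c]ᵀ = [426, 58]ᵀ.
det = 151·5 − 21² = 314.
m = (426·5 − 21·58)/314 = 456/157; c = (151·58 − 21·426)/314 = -94/157.
Residuals: -78/157, 139/157, -160/157, 169/157, -70/157; SSR = 538/157.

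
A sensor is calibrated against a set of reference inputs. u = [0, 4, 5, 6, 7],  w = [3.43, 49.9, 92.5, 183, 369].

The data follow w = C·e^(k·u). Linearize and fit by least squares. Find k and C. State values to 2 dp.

k = 0.67, C = 3.42

Linearized form: ln w = k·u + ln C. From the 5 transformed points,
Over the data: Σu = 22.0000, Σ(u)² = 126.0000, Σln w = 20.7901, Σu·ln w = 110.9086.
Normal system: [[126.0000, 22.0000]; [22.0000, 5]]·[k, ln C]ᵀ = [110.9086, 20.7901]ᵀ.
Δ = 126.0000·5 − (22.0000)² = 146.0000; k = (110.9086·5 − 22.0000·20.7901)/146.0000 = 0.66549, ln C = (126.0000·20.7901 − 22.0000·110.9086)/146.0000 = 1.22986, so C = exp(1.22986) = 3.42075.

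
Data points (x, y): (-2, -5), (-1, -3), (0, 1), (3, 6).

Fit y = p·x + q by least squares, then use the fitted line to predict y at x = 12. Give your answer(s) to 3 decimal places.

ŷ = 26.321

MᵀM·[p, q]ᵀ = Mᵀy reads: 14·p + 0·q = 31;  0·p + 4·q = -1.
Δ = 14·4 − 0² = 56.
p = (31·4 − 0·(-1))/56 = 31/14; q = (14·(-1) − 0·31)/56 = -1/4.
At x = 12: ŷ = (31/14)·(12) + (-1/4)·(1) = 737/28.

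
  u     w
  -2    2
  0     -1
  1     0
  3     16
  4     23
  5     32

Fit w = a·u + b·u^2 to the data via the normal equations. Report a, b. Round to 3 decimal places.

a = 1.368, b = 1.056

The normal system XᵀX·[a, b]ᵀ = Xᵀw is [[55, 209]; [209, 979]]·[a, b]ᵀ = [296, 1320]ᵀ.
Determinant 55·979 − 209² = 10164.
a = (296·979 − 209·1320)/10164 = 316/231; b = (55·1320 − 209·296)/10164 = 244/231.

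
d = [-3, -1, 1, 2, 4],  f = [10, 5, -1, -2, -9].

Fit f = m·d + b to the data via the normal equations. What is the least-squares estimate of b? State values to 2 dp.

Entries of MᵀM: Σd·d = 31, Σd = 3, Σ1 = 5.
Moment sums: Σd·f = -76, Σf = 3.
MᵀM·[m, b]ᵀ = Mᵀf becomes [[31, 3]; [3, 5]]·[m, b]ᵀ = [-76, 3]ᵀ.
Eliminating b: 5·(row 1) − 3·(row 2) gives 146·m = 5·(-76) − 3·3 = -389, so m = -389/146.
Then b = (3 − 3·(-389/146))/5 = 321/146.

b = 2.20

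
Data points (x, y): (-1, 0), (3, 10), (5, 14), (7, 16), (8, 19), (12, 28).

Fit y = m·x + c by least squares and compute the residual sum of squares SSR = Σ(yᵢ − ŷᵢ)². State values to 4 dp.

Normal-equation sums: Σx·x = 292, Σx = 34, Σ1 = 6.
Right-hand side: Σx·y = 700, Σy = 87.
Normal equations: [[292, 34]; [34, 6]]·[m, c]ᵀ = [700, 87]ᵀ.
Δ = 292·6 − 34² = 596.
m = (700·6 − 34·87)/596 = 621/298; c = (292·87 − 34·700)/596 = 401/149.
Residuals: -181/298, 315/298, 265/298, -381/298, -54/149, 45/149; SSR = 616/149.

SSR = 4.1342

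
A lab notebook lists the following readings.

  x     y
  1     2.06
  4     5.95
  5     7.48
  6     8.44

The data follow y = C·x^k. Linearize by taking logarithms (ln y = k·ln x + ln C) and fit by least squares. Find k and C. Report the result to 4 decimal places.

k = 0.7889, C = 2.0516

With ln yᵢ as the transformed response and ln xᵢ as the regressor:
XᵀX = [[7.7225, 4.7875]; [4.7875, 4]], rhs = [9.5327, 6.6513]ᵀ  (here Σln x = 4.7875, Σ(ln x)² = 7.7225, Σln y = 6.6513, Σln x·ln y = 9.5327).
Slope k = (n·Σln x·ln y − Σln x·Σln y)/(n·Σ(ln x)² − (Σln x)²) = (4·9.5327 − 4.7875·6.6513)/7.9699 = 0.78891; ln C = (Σln y − k·Σln x)/n = 0.71861, so C = exp(0.71861) = 2.05157.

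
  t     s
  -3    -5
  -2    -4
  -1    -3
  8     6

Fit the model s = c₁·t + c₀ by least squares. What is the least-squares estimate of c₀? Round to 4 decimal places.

c₀ = -2.0000

The normal equations are: 78·c₁ + 2·c₀ = 74;  2·c₁ + 4·c₀ = -6.
(Σt·t = 78, Σt = 2, Σ1 = 4, Σt·s = 74, Σs = -6.)
Eliminating c₀: 4·(row 1) − 2·(row 2) gives 308·c₁ = 4·74 − 2·(-6) = 308, so c₁ = 1.
Then c₀ = ((-6) − 2·1)/4 = -2.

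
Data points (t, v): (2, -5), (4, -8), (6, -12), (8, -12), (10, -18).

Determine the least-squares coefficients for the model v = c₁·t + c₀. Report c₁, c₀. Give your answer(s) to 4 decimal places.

c₁ = -1.5000, c₀ = -2.0000

Entries of AᵀA: Σt·t = 220, Σt = 30, Σ1 = 5.
Right-hand side: Σt·v = -390, Σv = -55.
det = 220·5 − 30² = 200.
c₁ = ((-390)·5 − 30·(-55))/200 = -3/2; c₀ = (220·(-55) − 30·(-390))/200 = -2.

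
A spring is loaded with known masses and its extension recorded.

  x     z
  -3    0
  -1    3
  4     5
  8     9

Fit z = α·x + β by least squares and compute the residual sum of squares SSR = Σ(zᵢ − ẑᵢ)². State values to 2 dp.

Normal-equation sums: Σx·x = 90, Σx = 8, Σ1 = 4.
For Aᵀz: Σx·z = 89, Σz = 17.
Δ = 90·4 − 8² = 296.
α = (89·4 − 8·17)/296 = 55/74; β = (90·17 − 8·89)/296 = 409/148.
Residuals: -79/148, 145/148, -109/148, 43/148; SSR = 277/148.

SSR = 1.87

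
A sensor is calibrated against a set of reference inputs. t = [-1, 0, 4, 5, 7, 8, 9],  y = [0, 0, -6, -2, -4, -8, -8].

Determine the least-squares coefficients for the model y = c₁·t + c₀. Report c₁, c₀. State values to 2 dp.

c₁ = -0.78, c₀ = -0.43

The normal equations are: 236·c₁ + 32·c₀ = -198;  32·c₁ + 7·c₀ = -28.
(Σt·t = 236, Σt = 32, Σ1 = 7, Σt·y = -198, Σy = -28.)
Δ = 236·7 − 32² = 628.
c₁ = ((-198)·7 − 32·(-28))/628 = -245/314; c₀ = (236·(-28) − 32·(-198))/628 = -68/157.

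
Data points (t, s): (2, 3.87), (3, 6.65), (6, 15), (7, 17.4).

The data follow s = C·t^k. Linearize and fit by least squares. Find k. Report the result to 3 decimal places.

k = 1.199

Taking logs, ln s = k·ln t + ln C, so regress ln s on ln t.
Σln t = 5.5294, Σ(ln t)² = 8.6844, Σln s = 8.8124, Σln t·ln s = 13.4301.
Equations: 8.6844·k + 5.5294·ln C = 13.4301;  5.5294·k + 4·ln C = 8.8124.
Solving (det = 4.1629): k = 1.19935, ln C = 0.54517.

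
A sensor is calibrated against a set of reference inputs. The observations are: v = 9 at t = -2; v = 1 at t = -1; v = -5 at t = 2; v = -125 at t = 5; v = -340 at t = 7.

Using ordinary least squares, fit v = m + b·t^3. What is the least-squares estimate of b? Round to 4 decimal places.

b = -0.9956

XᵀX·[m, b]ᵀ = Xᵀv reads: 5·m + 467·b = -460;  467·m + 133403·b = -132358.
Δ = 5·133403 − 467² = 448926.
m = ((-460)·133403 − 467·(-132358))/448926 = 74301/74821; b = (5·(-132358) − 467·(-460))/448926 = -74495/74821.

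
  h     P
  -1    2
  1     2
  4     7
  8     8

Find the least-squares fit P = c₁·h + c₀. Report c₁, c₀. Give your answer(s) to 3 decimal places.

c₁ = 0.761, c₀ = 2.467

Normal-equation sums: Σh·h = 82, Σh = 12, Σ1 = 4.
Right-hand side: Σh·P = 92, ΣP = 19.
Normal equations: [[82, 12]; [12, 4]]·[c₁, c₀]ᵀ = [92, 19]ᵀ.
Determinant 82·4 − 12² = 184.
c₁ = (92·4 − 12·19)/184 = 35/46; c₀ = (82·19 − 12·92)/184 = 227/92.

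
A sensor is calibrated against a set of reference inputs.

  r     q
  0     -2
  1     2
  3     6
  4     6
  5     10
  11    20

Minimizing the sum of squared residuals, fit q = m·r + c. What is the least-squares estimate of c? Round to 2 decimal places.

c = -0.68

Normal-equation sums: Σr·r = 172, Σr = 24, Σ1 = 6.
Moment sums: Σr·q = 314, Σq = 42.
Δ = 172·6 − 24² = 456.
m = (314·6 − 24·42)/456 = 73/38; c = (172·42 − 24·314)/456 = -13/19.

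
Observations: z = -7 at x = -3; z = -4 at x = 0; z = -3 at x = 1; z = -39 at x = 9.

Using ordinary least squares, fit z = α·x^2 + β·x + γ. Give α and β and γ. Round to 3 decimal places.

Setting ∂/∂α … = 0 gives: 6643·α + 703·β + 91·γ = -3225;  703·α + 91·β + 7·γ = -333;  91·α + 7·β + 4·γ = -53.
(Σx^2·x^2 = 6643, Σx^2·x = 703, Σx^2 = 91, Σx·x = 91, Σx = 7, Σ1 = 4, Σx^2·z = -3225, Σx·z = -333, Σz = -53.)
Inverting the 3×3 Gram matrix, [α, β, γ]ᵀ = [-473/1074, -53/5370, -2876/895]ᵀ.

α = -0.440, β = -0.010, γ = -3.213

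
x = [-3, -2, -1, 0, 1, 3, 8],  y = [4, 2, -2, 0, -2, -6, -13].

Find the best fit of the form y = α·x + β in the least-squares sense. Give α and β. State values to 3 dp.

α = -1.490, β = -1.152

From the data, Σx·x = 88, Σx = 6, Σ1 = 7.
For Mᵀy: Σx·y = -138, Σy = -17.
Normal equations: [[88, 6]; [6, 7]]·[α, β]ᵀ = [-138, -17]ᵀ.
Eliminating β: 7·(row 1) − 6·(row 2) gives 580·α = 7·(-138) − 6·(-17) = -864, so α = -216/145.
Then β = ((-17) − 6·(-216/145))/7 = -167/145.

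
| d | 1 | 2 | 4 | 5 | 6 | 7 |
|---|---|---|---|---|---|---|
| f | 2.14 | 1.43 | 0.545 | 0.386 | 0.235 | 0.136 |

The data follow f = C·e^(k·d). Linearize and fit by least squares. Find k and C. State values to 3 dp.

Linearized form: ln f = k·d + ln C. From the 6 transformed points,
Σd = 25.0000, Σ(d)² = 131.0000, Σln f = -3.8837, Σd·ln f = -28.3660.
Equations: 131.0000·k + 25.0000·ln C = -28.3660;  25.0000·k + 6·ln C = -3.8837.
Slope k = (n·Σd·ln f − Σd·Σln f)/(n·Σ(d)² − (Σd)²) = (6·-28.3660 − 25.0000·-3.8837)/161.0000 = -0.45406; ln C = (Σln f − k·Σd)/n = 1.24465, so C = exp(1.24465) = 3.47173.

k = -0.454, C = 3.472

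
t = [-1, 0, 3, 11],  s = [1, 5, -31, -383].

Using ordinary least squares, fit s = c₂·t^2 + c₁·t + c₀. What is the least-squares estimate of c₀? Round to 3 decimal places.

c₀ = 3.115

Compute the Gram sums: Σt^2·t^2 = 14723, Σt^2·t = 1357, Σt^2 = 131, Σt·t = 131, Σt = 13, Σ1 = 4.
Right-hand side: Σt^2·s = -46621, Σt·s = -4307, Σs = -408.
Inverting the 3×3 Gram matrix, [c₂, c₁, c₀]ᵀ = [-488/163, -1772/815, 2539/815]ᵀ.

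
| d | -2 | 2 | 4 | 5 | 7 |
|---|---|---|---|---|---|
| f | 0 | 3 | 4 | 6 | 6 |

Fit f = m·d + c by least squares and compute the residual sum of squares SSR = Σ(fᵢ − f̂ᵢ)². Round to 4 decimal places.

The normal equations are: 98·m + 16·c = 94;  16·m + 5·c = 19.
Determinant 98·5 − 16² = 234.
m = (94·5 − 16·19)/234 = 83/117; c = (98·19 − 16·94)/234 = 179/117.
Residuals: -1/9, 2/39, -43/117, 12/13, -58/117; SSR = 146/117.

SSR = 1.2479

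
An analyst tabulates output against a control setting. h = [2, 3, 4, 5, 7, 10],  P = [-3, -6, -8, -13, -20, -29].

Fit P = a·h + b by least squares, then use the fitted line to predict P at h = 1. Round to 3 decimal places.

P̂ = 0.728

AᵀA·[a, b]ᵀ = AᵀP reads: 203·a + 31·b = -551;  31·a + 6·b = -79.
Eliminating b: 6·(row 1) − 31·(row 2) gives 257·a = 6·(-551) − 31·(-79) = -857, so a = -857/257.
Then b = ((-79) − 31·(-857/257))/6 = 1044/257.
At h = 1: P̂ = (-857/257)·(1) + (1044/257)·(1) = 187/257.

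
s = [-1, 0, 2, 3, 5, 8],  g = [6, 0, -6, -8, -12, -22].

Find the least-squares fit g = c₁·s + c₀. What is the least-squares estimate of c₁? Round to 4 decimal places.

The normal equations are: 103·c₁ + 17·c₀ = -278;  17·c₁ + 6·c₀ = -42.
Eliminating c₀: 6·(row 1) − 17·(row 2) gives 329·c₁ = 6·(-278) − 17·(-42) = -954, so c₁ = -954/329.
Then c₀ = ((-42) − 17·(-954/329))/6 = 400/329.

c₁ = -2.8997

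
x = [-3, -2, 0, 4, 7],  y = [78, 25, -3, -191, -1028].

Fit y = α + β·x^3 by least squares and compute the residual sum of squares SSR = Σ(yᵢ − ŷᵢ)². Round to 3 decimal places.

SSR = 13.987

Forming AᵀA = [[5, 372]; [372, 122538]] and Aᵀy = [-1119, -367134]ᵀ gives AᵀA·[α, β]ᵀ = Aᵀy.
Determinant 5·122538 − 372² = 474306.
α = ((-1119)·122538 − 372·(-367134))/474306 = -91029/79051; β = (5·(-367134) − 372·(-1119))/474306 = -236567/79051.
Residuals: -130302/79051, 174768/79051, -146124/79051, 132576/79051, -30918/79051; SSR = 1105704/79051.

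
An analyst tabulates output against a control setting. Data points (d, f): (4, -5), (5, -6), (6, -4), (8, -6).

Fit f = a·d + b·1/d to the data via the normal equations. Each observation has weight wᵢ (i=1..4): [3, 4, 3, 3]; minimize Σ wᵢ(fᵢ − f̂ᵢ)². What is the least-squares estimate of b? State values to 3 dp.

From the data, Σwᵢ·d·d = 448, Σwᵢ·d·1/d = 13, Σwᵢ·1/d·1/d = 2293/4800.
And Σwᵢ·d·f = -396, Σwᵢ·1/d·f = -64/5.
Eliminating b: (2293/4800)·(row 1) − 13·(row 2) gives (3376/75)·a = (2293/4800)·(-396) − 13·(-64/5) = -9109/400, so a = -27327/54016.
Then b = ((-64/5) − 13·(-27327/54016))/(2293/4800) = -10995/844.

b = -13.027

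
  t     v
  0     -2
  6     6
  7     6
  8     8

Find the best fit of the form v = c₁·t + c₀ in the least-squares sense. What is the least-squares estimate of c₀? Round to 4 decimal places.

c₀ = -1.9355

Compute the Gram sums: Σt·t = 149, Σt = 21, Σ1 = 4.
For Xᵀv: Σt·v = 142, Σv = 18.
Normal equations: [[149, 21]; [21, 4]]·[c₁, c₀]ᵀ = [142, 18]ᵀ.
Determinant 149·4 − 21² = 155.
c₁ = (142·4 − 21·18)/155 = 38/31; c₀ = (149·18 − 21·142)/155 = -60/31.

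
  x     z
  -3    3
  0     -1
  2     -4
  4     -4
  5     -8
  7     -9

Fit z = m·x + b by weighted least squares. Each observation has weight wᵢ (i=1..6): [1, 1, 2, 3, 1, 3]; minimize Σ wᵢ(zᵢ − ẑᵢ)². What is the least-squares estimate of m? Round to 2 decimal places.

m = -1.16

Setting ∂/∂m … = 0 gives: 237·m + 39·b = -302;  39·m + 11·b = -53.
(Σwᵢ·x·x = 237, Σwᵢ·x = 39, Σwᵢ·1 = 11, Σwᵢ·x·z = -302, Σwᵢ·z = -53.)
Determinant 237·11 − 39² = 1086.
m = ((-302)·11 − 39·(-53))/1086 = -1255/1086; b = (237·(-53) − 39·(-302))/1086 = -261/362.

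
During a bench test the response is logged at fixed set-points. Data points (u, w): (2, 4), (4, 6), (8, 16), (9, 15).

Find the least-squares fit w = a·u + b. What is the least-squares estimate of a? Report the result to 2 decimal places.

a = 1.81

Forming MᵀM = [[165, 23]; [23, 4]] and Mᵀw = [295, 41]ᵀ gives MᵀM·[a, b]ᵀ = Mᵀw.
Eliminating b: 4·(row 1) − 23·(row 2) gives 131·a = 4·295 − 23·41 = 237, so a = 237/131.
Then b = (41 − 23·(237/131))/4 = -20/131.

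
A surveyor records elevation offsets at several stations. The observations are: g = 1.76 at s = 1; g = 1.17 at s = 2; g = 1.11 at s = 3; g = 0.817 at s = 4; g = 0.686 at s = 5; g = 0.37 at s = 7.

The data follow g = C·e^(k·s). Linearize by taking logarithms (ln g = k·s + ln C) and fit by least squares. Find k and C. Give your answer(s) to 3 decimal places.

Let Y = ln g. Fitting Y = k·s + ln C by least squares:
Over the data: Σs = 22.0000, Σ(s)² = 104.0000, Σln g = -0.7466, Σs·ln g = -8.4602.
Normal system: [[104.0000, 22.0000]; [22.0000, 6]]·[k, ln C]ᵀ = [-8.4602, -0.7466]ᵀ.
Slope k = (n·Σs·ln g − Σs·Σln g)/(n·Σ(s)² − (Σs)²) = (6·-8.4602 − 22.0000·-0.7466)/140.0000 = -0.24526; ln C = (Σln g − k·Σs)/n = 0.77487, so C = exp(0.77487) = 2.17031.

k = -0.245, C = 2.170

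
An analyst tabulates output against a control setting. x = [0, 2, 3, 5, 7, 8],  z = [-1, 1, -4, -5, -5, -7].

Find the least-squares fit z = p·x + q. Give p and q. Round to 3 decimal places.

Setting ∂/∂p … = 0 gives: 151·p + 25·q = -126;  25·p + 6·q = -21.
(Σx·x = 151, Σx = 25, Σ1 = 6, Σx·z = -126, Σz = -21.)
det = 151·6 − 25² = 281.
p = ((-126)·6 − 25·(-21))/281 = -231/281; q = (151·(-21) − 25·(-126))/281 = -21/281.

p = -0.822, q = -0.075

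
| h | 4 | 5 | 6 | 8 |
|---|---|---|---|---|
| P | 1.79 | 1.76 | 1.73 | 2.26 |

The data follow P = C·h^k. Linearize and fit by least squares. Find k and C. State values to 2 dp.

With ln Pᵢ as the transformed response and ln hᵢ as the regressor:
Σln h = 6.8669, Σ(ln h)² = 12.0466, Σln P = 2.5110, Σln h·ln P = 4.3946.
Equations: 12.0466·k + 6.8669·ln C = 4.3946;  6.8669·k + 4·ln C = 2.5110.
Slope k = (n·Σln h·ln P − Σln h·Σln P)/(n·Σ(ln h)² − (Σln h)²) = (4·4.3946 − 6.8669·2.5110)/1.0316 = 0.32503; ln C = (Σln P − k·Σln h)/n = 0.06977, so C = exp(0.06977) = 1.07226.

k = 0.33, C = 1.07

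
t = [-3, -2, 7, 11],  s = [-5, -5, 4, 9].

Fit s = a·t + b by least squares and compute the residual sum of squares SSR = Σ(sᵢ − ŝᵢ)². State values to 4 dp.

SSR = 0.9840

With design matrix A, AᵀA = [[183, 13]; [13, 4]] and Aᵀs = [152, 3]ᵀ.
Eliminating b: 4·(row 1) − 13·(row 2) gives 563·a = 4·152 − 13·3 = 569, so a = 569/563.
Then b = (3 − 13·(569/563))/4 = -1427/563.
Residuals: 319/563, -250/563, -304/563, 235/563; SSR = 554/563.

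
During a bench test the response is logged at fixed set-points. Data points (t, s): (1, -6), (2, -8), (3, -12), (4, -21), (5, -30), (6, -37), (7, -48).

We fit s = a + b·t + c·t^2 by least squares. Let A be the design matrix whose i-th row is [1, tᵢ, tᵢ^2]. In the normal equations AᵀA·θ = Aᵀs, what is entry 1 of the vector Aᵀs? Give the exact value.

Entry 1 ↔ basis 1, so (Aᵀs)_{1} = Σᵢ sᵢ = (1)·(-6) + (1)·(-8) + (1)·(-12) + (1)·(-21) + (1)·(-30) + (1)·(-37) + (1)·(-48) = -162.

-162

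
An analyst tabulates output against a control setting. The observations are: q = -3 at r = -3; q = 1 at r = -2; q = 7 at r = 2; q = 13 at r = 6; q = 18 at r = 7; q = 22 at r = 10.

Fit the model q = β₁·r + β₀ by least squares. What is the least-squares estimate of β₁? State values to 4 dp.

β₁ = 1.8596

From the data, Σr·r = 202, Σr = 20, Σ1 = 6.
Moment sums: Σr·q = 445, Σq = 58.
XᵀX·[β₁, β₀]ᵀ = Xᵀq becomes [[202, 20]; [20, 6]]·[β₁, β₀]ᵀ = [445, 58]ᵀ.
det = 202·6 − 20² = 812.
β₁ = (445·6 − 20·58)/812 = 755/406; β₀ = (202·58 − 20·445)/812 = 704/203.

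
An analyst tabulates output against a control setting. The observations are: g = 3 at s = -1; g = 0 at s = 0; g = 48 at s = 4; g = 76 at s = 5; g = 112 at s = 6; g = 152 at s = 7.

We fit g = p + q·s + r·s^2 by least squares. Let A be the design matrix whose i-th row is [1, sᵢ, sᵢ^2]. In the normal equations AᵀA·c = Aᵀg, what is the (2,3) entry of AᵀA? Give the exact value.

747

Row 2 ↔ basis s, column 3 ↔ basis s^2, so (AᵀA)_{2,3} = Σᵢ (s)·(s^2) = (-1)·(1) + (0)·(0) + (4)·(16) + (5)·(25) + (6)·(36) + (7)·(49) = 747.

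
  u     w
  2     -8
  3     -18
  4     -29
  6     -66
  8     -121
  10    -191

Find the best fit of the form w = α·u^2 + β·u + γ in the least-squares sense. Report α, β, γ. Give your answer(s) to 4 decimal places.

α = -2.0765, β = 2.1036, γ = -4.4829

Entries of XᵀX: Σu^2·u^2 = 15745, Σu^2·u = 1827, Σu^2 = 229, Σu·u = 229, Σu = 33, Σ1 = 6.
Moment sums: Σu^2·w = -29878, Σu·w = -3460, Σw = -433.
Row-reducing yields α = -6649/3202, β = 33679/16010, γ = -35886/8005.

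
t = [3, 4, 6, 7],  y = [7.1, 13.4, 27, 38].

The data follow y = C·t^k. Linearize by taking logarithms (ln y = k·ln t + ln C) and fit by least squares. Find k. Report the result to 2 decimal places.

Linearized form: ln y = k·ln t + ln C. From the 4 transformed points,
AᵀA = [[10.1257, 6.2226]; [6.2226, 4]], rhs = [18.7349, 11.4888]ᵀ  (here Σln t = 6.2226, Σ(ln t)² = 10.1257, Σln y = 11.4888, Σln t·ln y = 18.7349).
Solving (det = 1.7825): k = 1.93551, ln C = -0.13877.

k = 1.94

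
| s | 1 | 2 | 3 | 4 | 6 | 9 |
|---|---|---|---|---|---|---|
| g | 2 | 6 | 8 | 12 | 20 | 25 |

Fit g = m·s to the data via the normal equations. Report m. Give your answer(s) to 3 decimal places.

m = 2.932

XᵀX·[m]ᵀ = Xᵀg reads: 147·m = 431.
m = 431/147 = 2.93197.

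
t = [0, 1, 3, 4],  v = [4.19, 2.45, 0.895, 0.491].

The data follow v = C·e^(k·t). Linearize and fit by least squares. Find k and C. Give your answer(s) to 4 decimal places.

Linearized form: ln v = k·t + ln C. From the 4 transformed points,
Over the data: Σt = 8.0000, Σ(t)² = 26.0000, Σln v = 1.5065, Σt·ln v = -2.2820.
Normal system: [[26.0000, 8.0000]; [8.0000, 4]]·[k, ln C]ᵀ = [-2.2820, 1.5065]ᵀ.
Δ = 26.0000·4 − (8.0000)² = 40.0000; k = (-2.2820·4 − 8.0000·1.5065)/40.0000 = -0.52950, ln C = (26.0000·1.5065 − 8.0000·-2.2820)/40.0000 = 1.43565, so C = exp(1.43565) = 4.20236.

k = -0.5295, C = 4.2024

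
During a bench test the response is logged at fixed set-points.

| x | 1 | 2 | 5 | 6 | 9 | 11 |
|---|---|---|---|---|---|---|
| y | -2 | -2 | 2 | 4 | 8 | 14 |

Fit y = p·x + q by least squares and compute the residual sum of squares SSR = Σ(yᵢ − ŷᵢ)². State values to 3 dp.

The normal system AᵀA·[p, q]ᵀ = Aᵀy is [[268, 34]; [34, 6]]·[p, q]ᵀ = [254, 24]ᵀ.
Δ = 268·6 − 34² = 452.
p = (254·6 − 34·24)/452 = 177/113; q = (268·24 − 34·254)/452 = -551/113.
Residuals: 148/113, -29/113, -108/113, -59/113, -138/113, 186/113; SSR = 810/113.

SSR = 7.168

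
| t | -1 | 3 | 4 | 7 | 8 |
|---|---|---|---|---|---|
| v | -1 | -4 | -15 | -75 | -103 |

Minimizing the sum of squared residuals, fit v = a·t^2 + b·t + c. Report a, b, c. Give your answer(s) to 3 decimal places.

From the data, Σt^2·t^2 = 6835, Σt^2·t = 945, Σt^2 = 139, Σt·t = 139, Σt = 21, Σ1 = 5.
Moment sums: Σt^2·v = -10544, Σt·v = -1420, Σv = -198.
Inverting the 3×3 Gram matrix, [a, b, c]ᵀ = [-13588/6391, 3227/913, 29789/6391]ᵀ.

a = -2.126, b = 3.535, c = 4.661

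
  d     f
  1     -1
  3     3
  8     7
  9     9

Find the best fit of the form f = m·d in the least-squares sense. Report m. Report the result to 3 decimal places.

From the data, Σd·d = 155.
And Σd·f = 145.
XᵀX·[m]ᵀ = Xᵀf becomes [[155]]·[m]ᵀ = [145]ᵀ.
m = 145/155 = 0.935484.

m = 0.935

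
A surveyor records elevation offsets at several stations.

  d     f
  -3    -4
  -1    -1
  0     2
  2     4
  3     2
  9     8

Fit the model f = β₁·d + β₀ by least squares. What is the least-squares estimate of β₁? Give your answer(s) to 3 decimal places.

Normal-equation sums: Σd·d = 104, Σd = 10, Σ1 = 6.
Moment sums: Σd·f = 99, Σf = 11.
det = 104·6 − 10² = 524.
β₁ = (99·6 − 10·11)/524 = 121/131; β₀ = (104·11 − 10·99)/524 = 77/262.

β₁ = 0.924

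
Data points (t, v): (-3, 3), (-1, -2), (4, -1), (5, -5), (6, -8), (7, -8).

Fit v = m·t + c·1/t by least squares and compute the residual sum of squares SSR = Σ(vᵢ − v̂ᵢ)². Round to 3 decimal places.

SSR = 10.943

With design matrix X, XᵀX = [[136, 6]; [6, 222581/176400]] and Xᵀv = [-140, -229/84]ᵀ.
Δ = 136·(222581/176400) − 6² = 2990077/22050.
m = ((-140)·(222581/176400) − 6·(-229/84))/(2990077/22050) = -7068985/5980154; c = (136·(-229/84) − 6·(-140))/(2990077/22050) = 10346700/2990077.
Residuals: 3631307/5980154, 1664107/5980154, 8561218/2990077, 1305475/5980154, -4438111/2990077, -1314537/5980154; SSR = 32720984/2990077.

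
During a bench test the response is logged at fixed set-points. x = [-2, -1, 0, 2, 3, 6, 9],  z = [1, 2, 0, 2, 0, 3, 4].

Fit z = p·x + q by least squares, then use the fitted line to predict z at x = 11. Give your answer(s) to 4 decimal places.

Forming AᵀA = [[135, 17]; [17, 7]] and Aᵀz = [54, 12]ᵀ gives AᵀA·[p, q]ᵀ = Aᵀz.
Δ = 135·7 − 17² = 656.
p = (54·7 − 17·12)/656 = 87/328; q = (135·12 − 17·54)/656 = 351/328.
At x = 11: ẑ = (87/328)·(11) + (351/328)·(1) = 327/82.

ẑ = 3.9878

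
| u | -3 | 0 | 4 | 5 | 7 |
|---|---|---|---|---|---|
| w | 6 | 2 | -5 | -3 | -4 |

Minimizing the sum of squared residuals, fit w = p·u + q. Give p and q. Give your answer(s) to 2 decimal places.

Sums needed: Σu·u = 99, Σu = 13, Σ1 = 5.
Moment sums: Σu·w = -81, Σw = -4.
det = 99·5 − 13² = 326.
p = ((-81)·5 − 13·(-4))/326 = -353/326; q = (99·(-4) − 13·(-81))/326 = 657/326.

p = -1.08, q = 2.02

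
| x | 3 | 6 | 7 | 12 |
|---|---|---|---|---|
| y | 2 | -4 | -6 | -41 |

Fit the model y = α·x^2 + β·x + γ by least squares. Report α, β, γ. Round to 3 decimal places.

Sums needed: Σx^2·x^2 = 24514, Σx^2·x = 2314, Σx^2 = 238, Σx·x = 238, Σx = 28, Σ1 = 4.
For Mᵀy: Σx^2·y = -6324, Σx·y = -552, Σy = -49.
So MᵀM·[α, β, γ]ᵀ = Mᵀy: [[24514, 2314, 238]; [2314, 238, 28]; [238, 28, 4]]·[α, β, γ]ᵀ = [-6324, -552, -49]ᵀ.
Solving the 3×3 system (Gaussian elimination) gives α = -2575/4974, β = 14977/4974, γ = -2093/829.

α = -0.518, β = 3.011, γ = -2.525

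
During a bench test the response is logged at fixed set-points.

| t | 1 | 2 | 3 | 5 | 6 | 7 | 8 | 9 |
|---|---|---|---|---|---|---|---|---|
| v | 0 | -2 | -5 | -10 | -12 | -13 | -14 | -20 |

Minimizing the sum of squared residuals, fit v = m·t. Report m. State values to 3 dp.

Normal-equation sums: Σt·t = 269.
For Aᵀv: Σt·v = -524.
So AᵀA·[m]ᵀ = Aᵀv: [[269]]·[m]ᵀ = [-524]ᵀ.
Hence m = -524 / 269 ≈ -1.94796.

m = -1.948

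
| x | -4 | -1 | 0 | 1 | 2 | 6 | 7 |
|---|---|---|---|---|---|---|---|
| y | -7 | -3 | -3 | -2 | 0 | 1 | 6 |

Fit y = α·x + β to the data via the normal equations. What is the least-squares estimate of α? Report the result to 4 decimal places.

Setting ∂/∂α … = 0 gives: 107·α + 11·β = 77;  11·α + 7·β = -8.
(Σx·x = 107, Σx = 11, Σ1 = 7, Σx·y = 77, Σy = -8.)
det = 107·7 − 11² = 628.
α = (77·7 − 11·(-8))/628 = 627/628; β = (107·(-8) − 11·77)/628 = -1703/628.

α = 0.9984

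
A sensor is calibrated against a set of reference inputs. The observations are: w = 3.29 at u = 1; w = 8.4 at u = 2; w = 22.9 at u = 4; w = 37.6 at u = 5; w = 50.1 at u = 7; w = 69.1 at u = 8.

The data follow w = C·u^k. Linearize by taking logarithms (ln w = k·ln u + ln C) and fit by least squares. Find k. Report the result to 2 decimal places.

Linearized form: ln w = k·ln u + ln C. From the 6 transformed points,
XᵀX = [[13.1032, 7.7142]; [7.7142, 6]], rhs = [28.0772, 18.2268]ᵀ  (here Σln u = 7.7142, Σ(ln u)² = 13.1032, Σln w = 18.2268, Σln u·ln w = 28.0772).
Δ = 13.1032·6 − (7.7142)² = 19.1098; k = (28.0772·6 − 7.7142·18.2268)/19.1098 = 1.45775, ln C = (13.1032·18.2268 − 7.7142·28.0772)/19.1098 = 1.16358.

k = 1.46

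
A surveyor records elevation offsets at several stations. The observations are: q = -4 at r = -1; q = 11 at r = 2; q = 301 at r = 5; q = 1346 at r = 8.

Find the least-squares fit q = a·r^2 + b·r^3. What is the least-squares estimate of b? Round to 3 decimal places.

Compute the Gram sums: Σr^2·r^2 = 4738, Σr^2·r^3 = 35924, Σr^3·r^3 = 277834.
And Σr^2·q = 93709, Σr^3·q = 726869.
So AᵀA·[a, b]ᵀ = Aᵀq: [[4738, 35924]; [35924, 277834]]·[a, b]ᵀ = [93709, 726869]ᵀ.
Determinant 4738·277834 − 35924² = 25843716.
a = (93709·277834 − 35924·726869)/25843716 = -12749275/4307286; b = (4738·726869 − 35924·93709)/25843716 = 12917201/4307286.

b = 2.999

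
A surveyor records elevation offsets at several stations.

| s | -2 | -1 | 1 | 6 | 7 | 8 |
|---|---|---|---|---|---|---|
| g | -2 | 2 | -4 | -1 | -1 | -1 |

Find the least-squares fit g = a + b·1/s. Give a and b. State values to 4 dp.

The normal equations are: 6·a + (-11/168)·b = -7;  (-11/168)·a + (65305/28224)·b = -913/168.
(Σ1 = 6, Σ1/s = -11/168, Σ1/s·1/s = 65305/28224, Σg = -7, Σ1/s·g = -913/168.)
Eliminating b: (65305/28224)·(row 1) − (-11/168)·(row 2) gives (391709/28224)·a = (65305/28224)·(-7) − (-11/168)·(-913/168) = -77863/4704, so a = -467178/391709.
Then b = ((-913/168) − (-11/168)·(-467178/391709))/(65305/28224) = -933240/391709.

a = -1.1927, b = -2.3825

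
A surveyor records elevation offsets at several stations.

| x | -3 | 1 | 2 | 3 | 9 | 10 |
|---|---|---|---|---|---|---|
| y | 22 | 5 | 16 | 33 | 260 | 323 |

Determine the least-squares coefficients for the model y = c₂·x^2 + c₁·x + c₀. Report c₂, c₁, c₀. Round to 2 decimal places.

c₂ = 3.04, c₁ = 1.76, c₀ = 0.12

The normal equations are: 16740·c₂ + 1738·c₁ + 204·c₀ = 53924;  1738·c₂ + 204·c₁ + 22·c₀ = 5640;  204·c₂ + 22·c₁ + 6·c₀ = 659.
(Σx^2·x^2 = 16740, Σx^2·x = 1738, Σx^2 = 204, Σx·x = 204, Σx = 22, Σ1 = 6, Σx^2·y = 53924, Σx·y = 5640, Σy = 659.)
Row-reducing yields c₂ = 69579/22906, c₁ = 100502/57265, c₀ = 1059/8810.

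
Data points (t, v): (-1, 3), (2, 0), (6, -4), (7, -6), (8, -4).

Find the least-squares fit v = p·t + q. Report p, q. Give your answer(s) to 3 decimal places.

With design matrix M, MᵀM = [[154, 22]; [22, 5]] and Mᵀv = [-101, -11]ᵀ.
Eliminating q: 5·(row 1) − 22·(row 2) gives 286·p = 5·(-101) − 22·(-11) = -263, so p = -263/286.
Then q = ((-11) − 22·(-263/286))/5 = 24/13.

p = -0.920, q = 1.846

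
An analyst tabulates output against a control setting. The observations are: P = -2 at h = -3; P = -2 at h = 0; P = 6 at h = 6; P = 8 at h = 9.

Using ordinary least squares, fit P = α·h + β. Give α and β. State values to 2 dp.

α = 0.93, β = -0.30

MᵀM·[α, β]ᵀ = MᵀP reads: 126·α + 12·β = 114;  12·α + 4·β = 10.
(Σh·h = 126, Σh = 12, Σ1 = 4, Σh·P = 114, ΣP = 10.)
Δ = 126·4 − 12² = 360.
α = (114·4 − 12·10)/360 = 14/15; β = (126·10 − 12·114)/360 = -3/10.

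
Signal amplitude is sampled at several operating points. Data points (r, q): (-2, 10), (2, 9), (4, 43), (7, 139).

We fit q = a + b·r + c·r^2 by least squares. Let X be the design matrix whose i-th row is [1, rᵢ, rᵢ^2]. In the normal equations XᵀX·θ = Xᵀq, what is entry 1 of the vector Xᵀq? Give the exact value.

Entry 1 ↔ basis 1, so (Xᵀq)_{1} = Σᵢ qᵢ = (1)·(10) + (1)·(9) + (1)·(43) + (1)·(139) = 201.

201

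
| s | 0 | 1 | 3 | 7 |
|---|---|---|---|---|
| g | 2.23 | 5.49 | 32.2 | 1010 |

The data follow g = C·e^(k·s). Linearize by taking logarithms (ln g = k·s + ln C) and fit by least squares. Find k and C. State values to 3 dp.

With ln gᵢ as the transformed response and sᵢ as the regressor:
AᵀA = [[59.0000, 11.0000]; [11.0000, 4]], rhs = [60.5428, 12.8946]ᵀ  (here Σs = 11.0000, Σ(s)² = 59.0000, Σln g = 12.8946, Σs·ln g = 60.5428).
Δ = 59.0000·4 − (11.0000)² = 115.0000; k = (60.5428·4 − 11.0000·12.8946)/115.0000 = 0.87244, ln C = (59.0000·12.8946 − 11.0000·60.5428)/115.0000 = 0.82444, so C = exp(0.82444) = 2.28061.

k = 0.872, C = 2.281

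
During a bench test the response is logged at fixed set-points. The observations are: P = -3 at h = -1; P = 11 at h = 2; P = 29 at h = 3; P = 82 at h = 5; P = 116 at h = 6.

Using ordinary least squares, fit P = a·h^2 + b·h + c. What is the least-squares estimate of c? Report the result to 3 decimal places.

c = -4.300

The normal equations are: 2019·a + 375·b + 75·c = 6528;  375·a + 75·b + 15·c = 1218;  75·a + 15·b + 5·c = 235.
(Σh^2·h^2 = 2019, Σh^2·h = 375, Σh^2 = 75, Σh·h = 75, Σh = 15, Σ1 = 5, Σh^2·P = 6528, Σh·P = 1218, ΣP = 235.)
Solving the 3×3 system (Gaussian elimination) gives a = 73/24, b = 227/120, c = -43/10.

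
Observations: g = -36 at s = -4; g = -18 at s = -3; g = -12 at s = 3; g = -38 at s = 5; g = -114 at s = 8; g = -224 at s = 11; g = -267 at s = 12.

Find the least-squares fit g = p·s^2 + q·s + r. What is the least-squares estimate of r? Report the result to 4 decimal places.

r = 3.0188

XᵀX·[p, q, r]ᵀ = Xᵀg reads: 40516·p + 3632·q + 388·r = -74644;  3632·p + 388·q + 32·r = -6608;  388·p + 32·q + 7·r = -709.
Solving the 3×3 system (Gaussian elimination) gives p = -111166/55499, q = 81588/55499, r = 167543/55499.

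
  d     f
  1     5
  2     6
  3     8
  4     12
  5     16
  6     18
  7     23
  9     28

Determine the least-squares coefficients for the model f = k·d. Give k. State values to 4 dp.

Normal-equation sums: Σd·d = 221.
Right-hand side: Σd·f = 690.
So MᵀM·[k]ᵀ = Mᵀf: [[221]]·[k]ᵀ = [690]ᵀ.
k = 690/221 = 3.12217.

k = 3.1222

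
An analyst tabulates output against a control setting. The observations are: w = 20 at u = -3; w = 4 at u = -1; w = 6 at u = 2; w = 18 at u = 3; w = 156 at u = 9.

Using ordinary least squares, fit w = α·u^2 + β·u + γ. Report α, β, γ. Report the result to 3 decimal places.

From the data, Σu^2·u^2 = 6740, Σu^2·u = 736, Σu^2 = 104, Σu·u = 104, Σu = 10, Σ1 = 5.
For Xᵀw: Σu^2·w = 13006, Σu·w = 1406, Σw = 204.
So XᵀX·[α, β, γ]ᵀ = Xᵀw: [[6740, 736, 104]; [736, 104, 10]; [104, 10, 5]]·[α, β, γ]ᵀ = [13006, 1406, 204]ᵀ.
Inverting the 3×3 Gram matrix, [α, β, γ]ᵀ = [4841/2446, -4105/7338, 2761/3669]ᵀ.

α = 1.979, β = -0.559, γ = 0.753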